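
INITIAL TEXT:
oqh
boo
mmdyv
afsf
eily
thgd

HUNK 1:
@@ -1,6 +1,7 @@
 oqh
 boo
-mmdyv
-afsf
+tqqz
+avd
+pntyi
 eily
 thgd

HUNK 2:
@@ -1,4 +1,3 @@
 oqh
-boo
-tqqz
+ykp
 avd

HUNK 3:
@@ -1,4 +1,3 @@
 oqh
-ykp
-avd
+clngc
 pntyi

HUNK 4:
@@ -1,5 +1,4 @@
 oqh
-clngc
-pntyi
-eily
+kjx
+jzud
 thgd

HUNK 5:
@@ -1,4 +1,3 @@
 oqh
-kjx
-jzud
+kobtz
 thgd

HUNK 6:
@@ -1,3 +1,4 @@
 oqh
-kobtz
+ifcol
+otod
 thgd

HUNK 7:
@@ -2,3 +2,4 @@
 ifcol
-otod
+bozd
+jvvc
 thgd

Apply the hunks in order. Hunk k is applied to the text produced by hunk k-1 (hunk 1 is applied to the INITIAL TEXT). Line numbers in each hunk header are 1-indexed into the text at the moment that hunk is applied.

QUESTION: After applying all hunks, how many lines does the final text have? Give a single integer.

Answer: 5

Derivation:
Hunk 1: at line 1 remove [mmdyv,afsf] add [tqqz,avd,pntyi] -> 7 lines: oqh boo tqqz avd pntyi eily thgd
Hunk 2: at line 1 remove [boo,tqqz] add [ykp] -> 6 lines: oqh ykp avd pntyi eily thgd
Hunk 3: at line 1 remove [ykp,avd] add [clngc] -> 5 lines: oqh clngc pntyi eily thgd
Hunk 4: at line 1 remove [clngc,pntyi,eily] add [kjx,jzud] -> 4 lines: oqh kjx jzud thgd
Hunk 5: at line 1 remove [kjx,jzud] add [kobtz] -> 3 lines: oqh kobtz thgd
Hunk 6: at line 1 remove [kobtz] add [ifcol,otod] -> 4 lines: oqh ifcol otod thgd
Hunk 7: at line 2 remove [otod] add [bozd,jvvc] -> 5 lines: oqh ifcol bozd jvvc thgd
Final line count: 5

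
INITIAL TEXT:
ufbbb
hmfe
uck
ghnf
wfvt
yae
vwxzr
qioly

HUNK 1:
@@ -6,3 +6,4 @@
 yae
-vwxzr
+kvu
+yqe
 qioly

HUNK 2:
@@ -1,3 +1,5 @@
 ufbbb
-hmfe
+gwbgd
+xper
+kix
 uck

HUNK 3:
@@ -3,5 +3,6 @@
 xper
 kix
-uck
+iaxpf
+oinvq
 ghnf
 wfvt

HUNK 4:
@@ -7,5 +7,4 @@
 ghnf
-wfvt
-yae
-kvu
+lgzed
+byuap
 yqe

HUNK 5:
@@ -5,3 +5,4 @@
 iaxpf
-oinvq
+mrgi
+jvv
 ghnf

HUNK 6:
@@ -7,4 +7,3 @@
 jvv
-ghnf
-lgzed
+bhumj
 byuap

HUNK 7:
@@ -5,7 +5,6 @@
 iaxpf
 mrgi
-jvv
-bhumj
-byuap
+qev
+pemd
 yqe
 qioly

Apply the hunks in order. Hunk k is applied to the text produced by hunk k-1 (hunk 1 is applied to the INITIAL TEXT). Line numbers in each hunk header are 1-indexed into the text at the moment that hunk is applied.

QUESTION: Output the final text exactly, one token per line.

Answer: ufbbb
gwbgd
xper
kix
iaxpf
mrgi
qev
pemd
yqe
qioly

Derivation:
Hunk 1: at line 6 remove [vwxzr] add [kvu,yqe] -> 9 lines: ufbbb hmfe uck ghnf wfvt yae kvu yqe qioly
Hunk 2: at line 1 remove [hmfe] add [gwbgd,xper,kix] -> 11 lines: ufbbb gwbgd xper kix uck ghnf wfvt yae kvu yqe qioly
Hunk 3: at line 3 remove [uck] add [iaxpf,oinvq] -> 12 lines: ufbbb gwbgd xper kix iaxpf oinvq ghnf wfvt yae kvu yqe qioly
Hunk 4: at line 7 remove [wfvt,yae,kvu] add [lgzed,byuap] -> 11 lines: ufbbb gwbgd xper kix iaxpf oinvq ghnf lgzed byuap yqe qioly
Hunk 5: at line 5 remove [oinvq] add [mrgi,jvv] -> 12 lines: ufbbb gwbgd xper kix iaxpf mrgi jvv ghnf lgzed byuap yqe qioly
Hunk 6: at line 7 remove [ghnf,lgzed] add [bhumj] -> 11 lines: ufbbb gwbgd xper kix iaxpf mrgi jvv bhumj byuap yqe qioly
Hunk 7: at line 5 remove [jvv,bhumj,byuap] add [qev,pemd] -> 10 lines: ufbbb gwbgd xper kix iaxpf mrgi qev pemd yqe qioly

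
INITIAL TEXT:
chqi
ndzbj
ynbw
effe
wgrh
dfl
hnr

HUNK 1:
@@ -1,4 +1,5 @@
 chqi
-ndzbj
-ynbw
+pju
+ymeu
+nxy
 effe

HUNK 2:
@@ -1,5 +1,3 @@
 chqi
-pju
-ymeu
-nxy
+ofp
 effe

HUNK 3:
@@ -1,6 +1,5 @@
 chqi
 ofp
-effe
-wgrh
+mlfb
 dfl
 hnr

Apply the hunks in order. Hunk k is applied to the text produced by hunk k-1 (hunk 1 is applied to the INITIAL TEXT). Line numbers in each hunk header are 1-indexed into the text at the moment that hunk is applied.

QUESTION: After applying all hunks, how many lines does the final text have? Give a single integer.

Answer: 5

Derivation:
Hunk 1: at line 1 remove [ndzbj,ynbw] add [pju,ymeu,nxy] -> 8 lines: chqi pju ymeu nxy effe wgrh dfl hnr
Hunk 2: at line 1 remove [pju,ymeu,nxy] add [ofp] -> 6 lines: chqi ofp effe wgrh dfl hnr
Hunk 3: at line 1 remove [effe,wgrh] add [mlfb] -> 5 lines: chqi ofp mlfb dfl hnr
Final line count: 5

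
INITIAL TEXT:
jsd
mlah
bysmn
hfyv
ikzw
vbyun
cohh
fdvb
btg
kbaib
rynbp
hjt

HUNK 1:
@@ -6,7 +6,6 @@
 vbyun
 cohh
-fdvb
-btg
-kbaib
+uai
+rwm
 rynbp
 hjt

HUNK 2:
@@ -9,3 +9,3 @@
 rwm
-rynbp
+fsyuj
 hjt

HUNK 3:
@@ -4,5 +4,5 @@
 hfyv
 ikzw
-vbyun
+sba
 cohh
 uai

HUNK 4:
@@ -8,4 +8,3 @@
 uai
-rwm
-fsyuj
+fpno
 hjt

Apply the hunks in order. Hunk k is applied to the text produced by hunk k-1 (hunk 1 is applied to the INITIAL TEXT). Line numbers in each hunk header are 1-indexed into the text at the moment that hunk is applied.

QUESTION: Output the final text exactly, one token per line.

Answer: jsd
mlah
bysmn
hfyv
ikzw
sba
cohh
uai
fpno
hjt

Derivation:
Hunk 1: at line 6 remove [fdvb,btg,kbaib] add [uai,rwm] -> 11 lines: jsd mlah bysmn hfyv ikzw vbyun cohh uai rwm rynbp hjt
Hunk 2: at line 9 remove [rynbp] add [fsyuj] -> 11 lines: jsd mlah bysmn hfyv ikzw vbyun cohh uai rwm fsyuj hjt
Hunk 3: at line 4 remove [vbyun] add [sba] -> 11 lines: jsd mlah bysmn hfyv ikzw sba cohh uai rwm fsyuj hjt
Hunk 4: at line 8 remove [rwm,fsyuj] add [fpno] -> 10 lines: jsd mlah bysmn hfyv ikzw sba cohh uai fpno hjt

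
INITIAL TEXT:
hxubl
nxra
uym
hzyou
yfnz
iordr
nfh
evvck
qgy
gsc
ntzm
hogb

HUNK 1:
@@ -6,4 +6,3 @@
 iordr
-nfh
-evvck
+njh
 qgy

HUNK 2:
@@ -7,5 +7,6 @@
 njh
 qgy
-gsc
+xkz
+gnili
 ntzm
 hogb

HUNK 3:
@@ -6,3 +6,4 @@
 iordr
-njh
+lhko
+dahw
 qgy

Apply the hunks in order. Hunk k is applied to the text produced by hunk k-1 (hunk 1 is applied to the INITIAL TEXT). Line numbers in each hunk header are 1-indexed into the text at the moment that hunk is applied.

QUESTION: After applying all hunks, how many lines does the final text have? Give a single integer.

Answer: 13

Derivation:
Hunk 1: at line 6 remove [nfh,evvck] add [njh] -> 11 lines: hxubl nxra uym hzyou yfnz iordr njh qgy gsc ntzm hogb
Hunk 2: at line 7 remove [gsc] add [xkz,gnili] -> 12 lines: hxubl nxra uym hzyou yfnz iordr njh qgy xkz gnili ntzm hogb
Hunk 3: at line 6 remove [njh] add [lhko,dahw] -> 13 lines: hxubl nxra uym hzyou yfnz iordr lhko dahw qgy xkz gnili ntzm hogb
Final line count: 13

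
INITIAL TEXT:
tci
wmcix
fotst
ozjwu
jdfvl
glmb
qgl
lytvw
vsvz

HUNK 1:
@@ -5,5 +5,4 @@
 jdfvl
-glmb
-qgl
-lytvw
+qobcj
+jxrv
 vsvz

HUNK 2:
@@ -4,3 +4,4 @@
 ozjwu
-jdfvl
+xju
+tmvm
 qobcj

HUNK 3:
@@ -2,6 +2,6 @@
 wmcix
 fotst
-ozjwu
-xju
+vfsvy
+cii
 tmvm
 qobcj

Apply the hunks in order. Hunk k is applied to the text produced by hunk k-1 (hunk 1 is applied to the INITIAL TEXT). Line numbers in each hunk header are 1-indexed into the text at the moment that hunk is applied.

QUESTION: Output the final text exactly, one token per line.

Hunk 1: at line 5 remove [glmb,qgl,lytvw] add [qobcj,jxrv] -> 8 lines: tci wmcix fotst ozjwu jdfvl qobcj jxrv vsvz
Hunk 2: at line 4 remove [jdfvl] add [xju,tmvm] -> 9 lines: tci wmcix fotst ozjwu xju tmvm qobcj jxrv vsvz
Hunk 3: at line 2 remove [ozjwu,xju] add [vfsvy,cii] -> 9 lines: tci wmcix fotst vfsvy cii tmvm qobcj jxrv vsvz

Answer: tci
wmcix
fotst
vfsvy
cii
tmvm
qobcj
jxrv
vsvz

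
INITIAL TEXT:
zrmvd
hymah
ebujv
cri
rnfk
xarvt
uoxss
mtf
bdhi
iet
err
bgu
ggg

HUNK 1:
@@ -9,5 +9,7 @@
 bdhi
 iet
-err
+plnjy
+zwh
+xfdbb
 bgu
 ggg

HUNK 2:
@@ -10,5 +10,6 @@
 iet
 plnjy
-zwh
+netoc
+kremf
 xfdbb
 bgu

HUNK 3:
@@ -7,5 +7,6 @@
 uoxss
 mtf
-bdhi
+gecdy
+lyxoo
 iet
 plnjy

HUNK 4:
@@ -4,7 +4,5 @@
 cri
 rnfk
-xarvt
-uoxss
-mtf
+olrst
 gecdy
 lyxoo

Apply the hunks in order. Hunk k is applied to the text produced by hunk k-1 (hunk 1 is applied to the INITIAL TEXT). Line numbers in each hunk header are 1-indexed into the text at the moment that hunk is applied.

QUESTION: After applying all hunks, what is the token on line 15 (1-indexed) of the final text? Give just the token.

Hunk 1: at line 9 remove [err] add [plnjy,zwh,xfdbb] -> 15 lines: zrmvd hymah ebujv cri rnfk xarvt uoxss mtf bdhi iet plnjy zwh xfdbb bgu ggg
Hunk 2: at line 10 remove [zwh] add [netoc,kremf] -> 16 lines: zrmvd hymah ebujv cri rnfk xarvt uoxss mtf bdhi iet plnjy netoc kremf xfdbb bgu ggg
Hunk 3: at line 7 remove [bdhi] add [gecdy,lyxoo] -> 17 lines: zrmvd hymah ebujv cri rnfk xarvt uoxss mtf gecdy lyxoo iet plnjy netoc kremf xfdbb bgu ggg
Hunk 4: at line 4 remove [xarvt,uoxss,mtf] add [olrst] -> 15 lines: zrmvd hymah ebujv cri rnfk olrst gecdy lyxoo iet plnjy netoc kremf xfdbb bgu ggg
Final line 15: ggg

Answer: ggg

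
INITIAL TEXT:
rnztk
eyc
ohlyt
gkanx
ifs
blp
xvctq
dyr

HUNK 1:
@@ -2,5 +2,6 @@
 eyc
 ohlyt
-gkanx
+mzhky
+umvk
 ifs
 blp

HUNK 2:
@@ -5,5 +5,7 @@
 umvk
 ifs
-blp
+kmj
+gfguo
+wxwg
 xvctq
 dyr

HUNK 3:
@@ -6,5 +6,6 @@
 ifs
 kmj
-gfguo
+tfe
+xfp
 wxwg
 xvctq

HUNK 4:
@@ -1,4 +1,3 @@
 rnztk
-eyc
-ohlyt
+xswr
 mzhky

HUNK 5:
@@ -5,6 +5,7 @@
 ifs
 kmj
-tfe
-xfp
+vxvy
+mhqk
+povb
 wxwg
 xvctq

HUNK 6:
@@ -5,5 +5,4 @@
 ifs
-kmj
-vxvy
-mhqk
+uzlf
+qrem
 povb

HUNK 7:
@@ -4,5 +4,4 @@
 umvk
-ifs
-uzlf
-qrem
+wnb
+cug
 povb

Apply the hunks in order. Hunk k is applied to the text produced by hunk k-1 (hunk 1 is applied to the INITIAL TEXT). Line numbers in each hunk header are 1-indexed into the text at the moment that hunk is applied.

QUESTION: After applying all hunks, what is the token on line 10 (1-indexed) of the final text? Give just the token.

Hunk 1: at line 2 remove [gkanx] add [mzhky,umvk] -> 9 lines: rnztk eyc ohlyt mzhky umvk ifs blp xvctq dyr
Hunk 2: at line 5 remove [blp] add [kmj,gfguo,wxwg] -> 11 lines: rnztk eyc ohlyt mzhky umvk ifs kmj gfguo wxwg xvctq dyr
Hunk 3: at line 6 remove [gfguo] add [tfe,xfp] -> 12 lines: rnztk eyc ohlyt mzhky umvk ifs kmj tfe xfp wxwg xvctq dyr
Hunk 4: at line 1 remove [eyc,ohlyt] add [xswr] -> 11 lines: rnztk xswr mzhky umvk ifs kmj tfe xfp wxwg xvctq dyr
Hunk 5: at line 5 remove [tfe,xfp] add [vxvy,mhqk,povb] -> 12 lines: rnztk xswr mzhky umvk ifs kmj vxvy mhqk povb wxwg xvctq dyr
Hunk 6: at line 5 remove [kmj,vxvy,mhqk] add [uzlf,qrem] -> 11 lines: rnztk xswr mzhky umvk ifs uzlf qrem povb wxwg xvctq dyr
Hunk 7: at line 4 remove [ifs,uzlf,qrem] add [wnb,cug] -> 10 lines: rnztk xswr mzhky umvk wnb cug povb wxwg xvctq dyr
Final line 10: dyr

Answer: dyr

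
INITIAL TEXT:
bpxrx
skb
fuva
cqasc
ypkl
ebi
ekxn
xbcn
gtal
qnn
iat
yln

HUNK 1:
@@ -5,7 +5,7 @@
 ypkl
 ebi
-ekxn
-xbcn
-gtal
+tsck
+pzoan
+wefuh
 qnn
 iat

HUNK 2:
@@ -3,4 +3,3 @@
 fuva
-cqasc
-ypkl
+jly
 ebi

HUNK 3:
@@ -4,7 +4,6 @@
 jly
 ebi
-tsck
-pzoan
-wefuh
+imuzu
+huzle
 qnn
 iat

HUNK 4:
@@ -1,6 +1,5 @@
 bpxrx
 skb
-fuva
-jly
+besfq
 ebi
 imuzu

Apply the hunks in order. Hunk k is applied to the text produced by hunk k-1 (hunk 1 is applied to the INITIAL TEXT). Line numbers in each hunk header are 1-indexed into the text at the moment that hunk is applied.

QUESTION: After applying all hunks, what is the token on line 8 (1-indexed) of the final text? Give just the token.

Answer: iat

Derivation:
Hunk 1: at line 5 remove [ekxn,xbcn,gtal] add [tsck,pzoan,wefuh] -> 12 lines: bpxrx skb fuva cqasc ypkl ebi tsck pzoan wefuh qnn iat yln
Hunk 2: at line 3 remove [cqasc,ypkl] add [jly] -> 11 lines: bpxrx skb fuva jly ebi tsck pzoan wefuh qnn iat yln
Hunk 3: at line 4 remove [tsck,pzoan,wefuh] add [imuzu,huzle] -> 10 lines: bpxrx skb fuva jly ebi imuzu huzle qnn iat yln
Hunk 4: at line 1 remove [fuva,jly] add [besfq] -> 9 lines: bpxrx skb besfq ebi imuzu huzle qnn iat yln
Final line 8: iat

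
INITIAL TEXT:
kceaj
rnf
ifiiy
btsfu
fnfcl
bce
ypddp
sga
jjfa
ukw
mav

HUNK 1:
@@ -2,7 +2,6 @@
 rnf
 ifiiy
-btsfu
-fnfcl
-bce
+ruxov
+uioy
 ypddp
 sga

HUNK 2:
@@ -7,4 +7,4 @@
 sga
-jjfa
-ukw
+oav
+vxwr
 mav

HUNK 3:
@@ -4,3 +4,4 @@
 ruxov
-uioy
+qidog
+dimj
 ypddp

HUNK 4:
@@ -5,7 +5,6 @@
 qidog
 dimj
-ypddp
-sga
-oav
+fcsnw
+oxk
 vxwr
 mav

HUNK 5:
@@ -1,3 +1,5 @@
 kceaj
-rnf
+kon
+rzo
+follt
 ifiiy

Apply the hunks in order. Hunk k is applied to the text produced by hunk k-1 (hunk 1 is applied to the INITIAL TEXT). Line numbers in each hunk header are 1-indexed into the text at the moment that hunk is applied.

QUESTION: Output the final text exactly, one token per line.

Hunk 1: at line 2 remove [btsfu,fnfcl,bce] add [ruxov,uioy] -> 10 lines: kceaj rnf ifiiy ruxov uioy ypddp sga jjfa ukw mav
Hunk 2: at line 7 remove [jjfa,ukw] add [oav,vxwr] -> 10 lines: kceaj rnf ifiiy ruxov uioy ypddp sga oav vxwr mav
Hunk 3: at line 4 remove [uioy] add [qidog,dimj] -> 11 lines: kceaj rnf ifiiy ruxov qidog dimj ypddp sga oav vxwr mav
Hunk 4: at line 5 remove [ypddp,sga,oav] add [fcsnw,oxk] -> 10 lines: kceaj rnf ifiiy ruxov qidog dimj fcsnw oxk vxwr mav
Hunk 5: at line 1 remove [rnf] add [kon,rzo,follt] -> 12 lines: kceaj kon rzo follt ifiiy ruxov qidog dimj fcsnw oxk vxwr mav

Answer: kceaj
kon
rzo
follt
ifiiy
ruxov
qidog
dimj
fcsnw
oxk
vxwr
mav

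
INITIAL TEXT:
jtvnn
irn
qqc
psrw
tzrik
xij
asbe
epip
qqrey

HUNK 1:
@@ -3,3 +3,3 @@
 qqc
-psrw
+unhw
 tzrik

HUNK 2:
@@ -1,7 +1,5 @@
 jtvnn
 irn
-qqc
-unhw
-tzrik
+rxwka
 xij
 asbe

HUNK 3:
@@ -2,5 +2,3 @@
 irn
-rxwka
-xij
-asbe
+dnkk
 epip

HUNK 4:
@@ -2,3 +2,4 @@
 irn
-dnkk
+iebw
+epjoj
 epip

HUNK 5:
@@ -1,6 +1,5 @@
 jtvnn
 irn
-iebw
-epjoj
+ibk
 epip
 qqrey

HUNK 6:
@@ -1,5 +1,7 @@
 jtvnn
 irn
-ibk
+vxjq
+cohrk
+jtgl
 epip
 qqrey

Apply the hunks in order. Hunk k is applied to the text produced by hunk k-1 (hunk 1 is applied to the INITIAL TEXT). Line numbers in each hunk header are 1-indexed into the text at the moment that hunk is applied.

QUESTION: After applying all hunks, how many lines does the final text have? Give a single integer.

Hunk 1: at line 3 remove [psrw] add [unhw] -> 9 lines: jtvnn irn qqc unhw tzrik xij asbe epip qqrey
Hunk 2: at line 1 remove [qqc,unhw,tzrik] add [rxwka] -> 7 lines: jtvnn irn rxwka xij asbe epip qqrey
Hunk 3: at line 2 remove [rxwka,xij,asbe] add [dnkk] -> 5 lines: jtvnn irn dnkk epip qqrey
Hunk 4: at line 2 remove [dnkk] add [iebw,epjoj] -> 6 lines: jtvnn irn iebw epjoj epip qqrey
Hunk 5: at line 1 remove [iebw,epjoj] add [ibk] -> 5 lines: jtvnn irn ibk epip qqrey
Hunk 6: at line 1 remove [ibk] add [vxjq,cohrk,jtgl] -> 7 lines: jtvnn irn vxjq cohrk jtgl epip qqrey
Final line count: 7

Answer: 7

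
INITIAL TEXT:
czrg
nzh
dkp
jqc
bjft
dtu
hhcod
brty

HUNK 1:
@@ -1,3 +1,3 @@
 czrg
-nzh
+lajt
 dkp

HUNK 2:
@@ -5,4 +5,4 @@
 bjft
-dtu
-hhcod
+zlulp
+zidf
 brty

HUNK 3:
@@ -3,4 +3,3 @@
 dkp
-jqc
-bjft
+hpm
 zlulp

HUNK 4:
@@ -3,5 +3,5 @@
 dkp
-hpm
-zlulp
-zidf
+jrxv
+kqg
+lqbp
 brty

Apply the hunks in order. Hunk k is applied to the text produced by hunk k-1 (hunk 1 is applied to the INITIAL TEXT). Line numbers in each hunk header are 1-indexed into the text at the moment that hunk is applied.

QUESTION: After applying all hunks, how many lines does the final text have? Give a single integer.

Answer: 7

Derivation:
Hunk 1: at line 1 remove [nzh] add [lajt] -> 8 lines: czrg lajt dkp jqc bjft dtu hhcod brty
Hunk 2: at line 5 remove [dtu,hhcod] add [zlulp,zidf] -> 8 lines: czrg lajt dkp jqc bjft zlulp zidf brty
Hunk 3: at line 3 remove [jqc,bjft] add [hpm] -> 7 lines: czrg lajt dkp hpm zlulp zidf brty
Hunk 4: at line 3 remove [hpm,zlulp,zidf] add [jrxv,kqg,lqbp] -> 7 lines: czrg lajt dkp jrxv kqg lqbp brty
Final line count: 7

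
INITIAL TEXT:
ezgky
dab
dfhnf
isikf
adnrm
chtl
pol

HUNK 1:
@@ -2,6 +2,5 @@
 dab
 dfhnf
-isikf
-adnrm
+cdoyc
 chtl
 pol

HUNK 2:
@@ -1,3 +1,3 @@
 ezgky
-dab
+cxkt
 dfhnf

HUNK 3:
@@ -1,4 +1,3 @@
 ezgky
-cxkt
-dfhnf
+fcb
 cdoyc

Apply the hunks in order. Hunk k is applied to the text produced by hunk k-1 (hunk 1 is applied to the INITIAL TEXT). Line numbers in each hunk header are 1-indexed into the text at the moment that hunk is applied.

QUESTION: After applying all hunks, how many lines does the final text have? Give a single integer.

Hunk 1: at line 2 remove [isikf,adnrm] add [cdoyc] -> 6 lines: ezgky dab dfhnf cdoyc chtl pol
Hunk 2: at line 1 remove [dab] add [cxkt] -> 6 lines: ezgky cxkt dfhnf cdoyc chtl pol
Hunk 3: at line 1 remove [cxkt,dfhnf] add [fcb] -> 5 lines: ezgky fcb cdoyc chtl pol
Final line count: 5

Answer: 5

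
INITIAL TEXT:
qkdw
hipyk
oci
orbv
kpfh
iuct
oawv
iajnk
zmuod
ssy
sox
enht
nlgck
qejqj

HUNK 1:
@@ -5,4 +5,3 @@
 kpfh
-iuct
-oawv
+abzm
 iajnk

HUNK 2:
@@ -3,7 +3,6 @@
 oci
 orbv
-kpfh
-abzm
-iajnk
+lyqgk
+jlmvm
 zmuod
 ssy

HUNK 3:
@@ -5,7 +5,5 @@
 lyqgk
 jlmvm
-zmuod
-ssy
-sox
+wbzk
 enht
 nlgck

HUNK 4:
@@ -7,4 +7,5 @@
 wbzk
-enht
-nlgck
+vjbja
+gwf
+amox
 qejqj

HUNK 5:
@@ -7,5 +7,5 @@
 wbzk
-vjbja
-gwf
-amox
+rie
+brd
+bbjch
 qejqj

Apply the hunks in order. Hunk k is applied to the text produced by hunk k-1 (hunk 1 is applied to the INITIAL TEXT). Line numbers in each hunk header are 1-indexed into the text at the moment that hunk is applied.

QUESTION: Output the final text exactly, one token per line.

Answer: qkdw
hipyk
oci
orbv
lyqgk
jlmvm
wbzk
rie
brd
bbjch
qejqj

Derivation:
Hunk 1: at line 5 remove [iuct,oawv] add [abzm] -> 13 lines: qkdw hipyk oci orbv kpfh abzm iajnk zmuod ssy sox enht nlgck qejqj
Hunk 2: at line 3 remove [kpfh,abzm,iajnk] add [lyqgk,jlmvm] -> 12 lines: qkdw hipyk oci orbv lyqgk jlmvm zmuod ssy sox enht nlgck qejqj
Hunk 3: at line 5 remove [zmuod,ssy,sox] add [wbzk] -> 10 lines: qkdw hipyk oci orbv lyqgk jlmvm wbzk enht nlgck qejqj
Hunk 4: at line 7 remove [enht,nlgck] add [vjbja,gwf,amox] -> 11 lines: qkdw hipyk oci orbv lyqgk jlmvm wbzk vjbja gwf amox qejqj
Hunk 5: at line 7 remove [vjbja,gwf,amox] add [rie,brd,bbjch] -> 11 lines: qkdw hipyk oci orbv lyqgk jlmvm wbzk rie brd bbjch qejqj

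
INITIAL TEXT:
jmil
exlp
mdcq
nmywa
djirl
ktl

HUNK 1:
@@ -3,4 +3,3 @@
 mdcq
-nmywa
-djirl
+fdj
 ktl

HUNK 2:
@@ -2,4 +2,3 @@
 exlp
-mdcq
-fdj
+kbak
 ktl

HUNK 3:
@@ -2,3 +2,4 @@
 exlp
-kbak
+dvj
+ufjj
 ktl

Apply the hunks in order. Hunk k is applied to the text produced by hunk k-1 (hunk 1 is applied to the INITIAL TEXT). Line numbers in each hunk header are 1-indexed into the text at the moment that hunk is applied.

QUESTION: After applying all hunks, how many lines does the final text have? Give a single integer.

Hunk 1: at line 3 remove [nmywa,djirl] add [fdj] -> 5 lines: jmil exlp mdcq fdj ktl
Hunk 2: at line 2 remove [mdcq,fdj] add [kbak] -> 4 lines: jmil exlp kbak ktl
Hunk 3: at line 2 remove [kbak] add [dvj,ufjj] -> 5 lines: jmil exlp dvj ufjj ktl
Final line count: 5

Answer: 5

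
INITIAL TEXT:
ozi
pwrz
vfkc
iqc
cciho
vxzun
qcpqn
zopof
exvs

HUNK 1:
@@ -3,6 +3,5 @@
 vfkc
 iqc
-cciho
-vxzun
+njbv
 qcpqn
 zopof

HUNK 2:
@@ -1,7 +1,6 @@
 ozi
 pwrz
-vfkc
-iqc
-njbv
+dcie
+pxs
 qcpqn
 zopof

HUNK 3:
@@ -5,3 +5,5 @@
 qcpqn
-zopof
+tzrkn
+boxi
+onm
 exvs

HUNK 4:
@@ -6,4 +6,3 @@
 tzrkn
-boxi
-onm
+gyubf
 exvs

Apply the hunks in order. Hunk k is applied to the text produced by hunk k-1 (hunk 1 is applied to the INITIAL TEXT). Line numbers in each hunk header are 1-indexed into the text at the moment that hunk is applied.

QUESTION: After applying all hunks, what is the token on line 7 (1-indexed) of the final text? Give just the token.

Hunk 1: at line 3 remove [cciho,vxzun] add [njbv] -> 8 lines: ozi pwrz vfkc iqc njbv qcpqn zopof exvs
Hunk 2: at line 1 remove [vfkc,iqc,njbv] add [dcie,pxs] -> 7 lines: ozi pwrz dcie pxs qcpqn zopof exvs
Hunk 3: at line 5 remove [zopof] add [tzrkn,boxi,onm] -> 9 lines: ozi pwrz dcie pxs qcpqn tzrkn boxi onm exvs
Hunk 4: at line 6 remove [boxi,onm] add [gyubf] -> 8 lines: ozi pwrz dcie pxs qcpqn tzrkn gyubf exvs
Final line 7: gyubf

Answer: gyubf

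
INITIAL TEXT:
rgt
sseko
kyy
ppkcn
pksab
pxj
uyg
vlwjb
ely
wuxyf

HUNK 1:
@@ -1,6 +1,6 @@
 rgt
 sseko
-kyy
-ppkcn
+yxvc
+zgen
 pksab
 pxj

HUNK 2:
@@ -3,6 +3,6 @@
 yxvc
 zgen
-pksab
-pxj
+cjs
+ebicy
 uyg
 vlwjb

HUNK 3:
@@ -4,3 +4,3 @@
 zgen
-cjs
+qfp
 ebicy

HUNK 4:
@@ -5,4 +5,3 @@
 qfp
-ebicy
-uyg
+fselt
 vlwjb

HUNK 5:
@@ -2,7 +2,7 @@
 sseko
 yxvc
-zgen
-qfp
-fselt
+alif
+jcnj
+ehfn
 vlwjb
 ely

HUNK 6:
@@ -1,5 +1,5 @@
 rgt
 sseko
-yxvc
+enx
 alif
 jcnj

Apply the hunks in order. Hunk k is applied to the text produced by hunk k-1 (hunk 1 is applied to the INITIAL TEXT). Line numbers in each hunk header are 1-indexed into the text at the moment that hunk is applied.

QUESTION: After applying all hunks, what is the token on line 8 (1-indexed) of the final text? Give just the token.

Hunk 1: at line 1 remove [kyy,ppkcn] add [yxvc,zgen] -> 10 lines: rgt sseko yxvc zgen pksab pxj uyg vlwjb ely wuxyf
Hunk 2: at line 3 remove [pksab,pxj] add [cjs,ebicy] -> 10 lines: rgt sseko yxvc zgen cjs ebicy uyg vlwjb ely wuxyf
Hunk 3: at line 4 remove [cjs] add [qfp] -> 10 lines: rgt sseko yxvc zgen qfp ebicy uyg vlwjb ely wuxyf
Hunk 4: at line 5 remove [ebicy,uyg] add [fselt] -> 9 lines: rgt sseko yxvc zgen qfp fselt vlwjb ely wuxyf
Hunk 5: at line 2 remove [zgen,qfp,fselt] add [alif,jcnj,ehfn] -> 9 lines: rgt sseko yxvc alif jcnj ehfn vlwjb ely wuxyf
Hunk 6: at line 1 remove [yxvc] add [enx] -> 9 lines: rgt sseko enx alif jcnj ehfn vlwjb ely wuxyf
Final line 8: ely

Answer: ely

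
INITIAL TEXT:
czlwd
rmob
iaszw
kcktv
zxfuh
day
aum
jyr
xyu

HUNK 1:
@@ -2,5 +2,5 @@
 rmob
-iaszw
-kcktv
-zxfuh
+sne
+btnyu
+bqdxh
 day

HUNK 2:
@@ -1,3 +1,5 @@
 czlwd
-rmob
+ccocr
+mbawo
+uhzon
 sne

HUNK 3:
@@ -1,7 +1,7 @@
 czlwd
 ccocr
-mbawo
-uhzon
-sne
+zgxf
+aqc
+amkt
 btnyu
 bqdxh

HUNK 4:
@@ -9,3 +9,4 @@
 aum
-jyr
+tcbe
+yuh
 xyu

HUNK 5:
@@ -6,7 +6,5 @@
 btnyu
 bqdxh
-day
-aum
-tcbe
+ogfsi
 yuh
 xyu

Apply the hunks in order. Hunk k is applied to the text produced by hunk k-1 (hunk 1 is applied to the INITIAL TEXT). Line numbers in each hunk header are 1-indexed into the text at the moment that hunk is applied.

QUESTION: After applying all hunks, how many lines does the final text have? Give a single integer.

Answer: 10

Derivation:
Hunk 1: at line 2 remove [iaszw,kcktv,zxfuh] add [sne,btnyu,bqdxh] -> 9 lines: czlwd rmob sne btnyu bqdxh day aum jyr xyu
Hunk 2: at line 1 remove [rmob] add [ccocr,mbawo,uhzon] -> 11 lines: czlwd ccocr mbawo uhzon sne btnyu bqdxh day aum jyr xyu
Hunk 3: at line 1 remove [mbawo,uhzon,sne] add [zgxf,aqc,amkt] -> 11 lines: czlwd ccocr zgxf aqc amkt btnyu bqdxh day aum jyr xyu
Hunk 4: at line 9 remove [jyr] add [tcbe,yuh] -> 12 lines: czlwd ccocr zgxf aqc amkt btnyu bqdxh day aum tcbe yuh xyu
Hunk 5: at line 6 remove [day,aum,tcbe] add [ogfsi] -> 10 lines: czlwd ccocr zgxf aqc amkt btnyu bqdxh ogfsi yuh xyu
Final line count: 10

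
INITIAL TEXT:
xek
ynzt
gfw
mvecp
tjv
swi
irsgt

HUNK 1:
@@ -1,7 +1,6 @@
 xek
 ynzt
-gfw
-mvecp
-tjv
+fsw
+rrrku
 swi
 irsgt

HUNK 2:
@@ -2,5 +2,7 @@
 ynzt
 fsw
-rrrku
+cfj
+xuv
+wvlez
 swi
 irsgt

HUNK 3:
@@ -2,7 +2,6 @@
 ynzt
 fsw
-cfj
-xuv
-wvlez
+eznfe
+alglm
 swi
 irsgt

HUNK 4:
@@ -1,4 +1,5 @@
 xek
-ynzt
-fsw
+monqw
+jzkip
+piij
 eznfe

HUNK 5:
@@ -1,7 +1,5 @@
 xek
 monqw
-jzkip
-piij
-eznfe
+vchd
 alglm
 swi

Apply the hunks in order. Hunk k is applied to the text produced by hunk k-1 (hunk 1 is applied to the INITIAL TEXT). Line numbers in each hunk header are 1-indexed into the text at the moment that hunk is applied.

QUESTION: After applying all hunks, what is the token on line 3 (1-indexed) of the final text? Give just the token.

Hunk 1: at line 1 remove [gfw,mvecp,tjv] add [fsw,rrrku] -> 6 lines: xek ynzt fsw rrrku swi irsgt
Hunk 2: at line 2 remove [rrrku] add [cfj,xuv,wvlez] -> 8 lines: xek ynzt fsw cfj xuv wvlez swi irsgt
Hunk 3: at line 2 remove [cfj,xuv,wvlez] add [eznfe,alglm] -> 7 lines: xek ynzt fsw eznfe alglm swi irsgt
Hunk 4: at line 1 remove [ynzt,fsw] add [monqw,jzkip,piij] -> 8 lines: xek monqw jzkip piij eznfe alglm swi irsgt
Hunk 5: at line 1 remove [jzkip,piij,eznfe] add [vchd] -> 6 lines: xek monqw vchd alglm swi irsgt
Final line 3: vchd

Answer: vchd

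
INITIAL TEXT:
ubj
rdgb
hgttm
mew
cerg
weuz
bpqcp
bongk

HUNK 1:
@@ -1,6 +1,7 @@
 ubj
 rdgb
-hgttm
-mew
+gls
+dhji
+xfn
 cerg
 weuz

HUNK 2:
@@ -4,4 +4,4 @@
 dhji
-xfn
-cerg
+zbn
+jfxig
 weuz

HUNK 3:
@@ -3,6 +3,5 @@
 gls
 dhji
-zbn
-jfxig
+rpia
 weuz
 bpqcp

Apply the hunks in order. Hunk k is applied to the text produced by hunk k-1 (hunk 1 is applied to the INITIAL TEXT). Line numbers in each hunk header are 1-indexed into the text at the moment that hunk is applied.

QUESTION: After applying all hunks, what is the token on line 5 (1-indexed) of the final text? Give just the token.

Answer: rpia

Derivation:
Hunk 1: at line 1 remove [hgttm,mew] add [gls,dhji,xfn] -> 9 lines: ubj rdgb gls dhji xfn cerg weuz bpqcp bongk
Hunk 2: at line 4 remove [xfn,cerg] add [zbn,jfxig] -> 9 lines: ubj rdgb gls dhji zbn jfxig weuz bpqcp bongk
Hunk 3: at line 3 remove [zbn,jfxig] add [rpia] -> 8 lines: ubj rdgb gls dhji rpia weuz bpqcp bongk
Final line 5: rpia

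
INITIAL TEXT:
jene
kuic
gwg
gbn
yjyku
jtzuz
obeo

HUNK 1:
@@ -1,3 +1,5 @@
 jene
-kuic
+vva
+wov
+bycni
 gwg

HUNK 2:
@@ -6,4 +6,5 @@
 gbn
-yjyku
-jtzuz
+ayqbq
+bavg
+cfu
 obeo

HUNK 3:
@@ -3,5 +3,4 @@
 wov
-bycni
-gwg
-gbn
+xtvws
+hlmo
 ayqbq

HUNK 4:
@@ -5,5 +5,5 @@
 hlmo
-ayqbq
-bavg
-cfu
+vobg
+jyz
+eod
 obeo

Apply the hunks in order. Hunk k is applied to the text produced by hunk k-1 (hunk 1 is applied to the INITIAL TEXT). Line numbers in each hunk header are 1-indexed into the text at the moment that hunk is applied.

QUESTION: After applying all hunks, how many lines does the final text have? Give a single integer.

Answer: 9

Derivation:
Hunk 1: at line 1 remove [kuic] add [vva,wov,bycni] -> 9 lines: jene vva wov bycni gwg gbn yjyku jtzuz obeo
Hunk 2: at line 6 remove [yjyku,jtzuz] add [ayqbq,bavg,cfu] -> 10 lines: jene vva wov bycni gwg gbn ayqbq bavg cfu obeo
Hunk 3: at line 3 remove [bycni,gwg,gbn] add [xtvws,hlmo] -> 9 lines: jene vva wov xtvws hlmo ayqbq bavg cfu obeo
Hunk 4: at line 5 remove [ayqbq,bavg,cfu] add [vobg,jyz,eod] -> 9 lines: jene vva wov xtvws hlmo vobg jyz eod obeo
Final line count: 9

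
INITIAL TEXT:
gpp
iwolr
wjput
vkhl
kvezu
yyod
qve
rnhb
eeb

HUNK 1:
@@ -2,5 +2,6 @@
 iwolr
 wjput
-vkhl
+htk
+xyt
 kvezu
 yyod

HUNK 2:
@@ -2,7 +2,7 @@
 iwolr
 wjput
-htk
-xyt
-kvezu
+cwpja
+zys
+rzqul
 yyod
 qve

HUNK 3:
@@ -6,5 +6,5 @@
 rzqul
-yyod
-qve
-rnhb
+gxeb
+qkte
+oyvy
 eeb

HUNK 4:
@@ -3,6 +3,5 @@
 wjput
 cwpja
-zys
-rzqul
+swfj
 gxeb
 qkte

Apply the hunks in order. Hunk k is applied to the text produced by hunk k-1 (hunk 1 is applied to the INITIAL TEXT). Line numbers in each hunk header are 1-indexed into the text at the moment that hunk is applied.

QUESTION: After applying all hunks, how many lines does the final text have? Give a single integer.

Answer: 9

Derivation:
Hunk 1: at line 2 remove [vkhl] add [htk,xyt] -> 10 lines: gpp iwolr wjput htk xyt kvezu yyod qve rnhb eeb
Hunk 2: at line 2 remove [htk,xyt,kvezu] add [cwpja,zys,rzqul] -> 10 lines: gpp iwolr wjput cwpja zys rzqul yyod qve rnhb eeb
Hunk 3: at line 6 remove [yyod,qve,rnhb] add [gxeb,qkte,oyvy] -> 10 lines: gpp iwolr wjput cwpja zys rzqul gxeb qkte oyvy eeb
Hunk 4: at line 3 remove [zys,rzqul] add [swfj] -> 9 lines: gpp iwolr wjput cwpja swfj gxeb qkte oyvy eeb
Final line count: 9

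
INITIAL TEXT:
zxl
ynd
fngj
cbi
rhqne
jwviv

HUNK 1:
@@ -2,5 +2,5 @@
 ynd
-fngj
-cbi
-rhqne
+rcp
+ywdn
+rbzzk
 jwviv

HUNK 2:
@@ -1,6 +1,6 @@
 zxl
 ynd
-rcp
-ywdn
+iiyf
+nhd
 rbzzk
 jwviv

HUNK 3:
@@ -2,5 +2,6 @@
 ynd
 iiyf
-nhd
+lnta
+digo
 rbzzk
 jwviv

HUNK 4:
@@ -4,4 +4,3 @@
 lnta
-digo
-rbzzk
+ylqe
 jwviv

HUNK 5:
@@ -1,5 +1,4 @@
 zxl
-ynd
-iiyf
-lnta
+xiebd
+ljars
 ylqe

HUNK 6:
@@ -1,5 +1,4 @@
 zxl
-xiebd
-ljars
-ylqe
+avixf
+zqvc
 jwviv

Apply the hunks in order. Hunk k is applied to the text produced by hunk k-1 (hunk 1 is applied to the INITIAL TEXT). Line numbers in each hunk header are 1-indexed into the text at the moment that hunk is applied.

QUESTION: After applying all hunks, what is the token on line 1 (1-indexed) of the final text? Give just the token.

Hunk 1: at line 2 remove [fngj,cbi,rhqne] add [rcp,ywdn,rbzzk] -> 6 lines: zxl ynd rcp ywdn rbzzk jwviv
Hunk 2: at line 1 remove [rcp,ywdn] add [iiyf,nhd] -> 6 lines: zxl ynd iiyf nhd rbzzk jwviv
Hunk 3: at line 2 remove [nhd] add [lnta,digo] -> 7 lines: zxl ynd iiyf lnta digo rbzzk jwviv
Hunk 4: at line 4 remove [digo,rbzzk] add [ylqe] -> 6 lines: zxl ynd iiyf lnta ylqe jwviv
Hunk 5: at line 1 remove [ynd,iiyf,lnta] add [xiebd,ljars] -> 5 lines: zxl xiebd ljars ylqe jwviv
Hunk 6: at line 1 remove [xiebd,ljars,ylqe] add [avixf,zqvc] -> 4 lines: zxl avixf zqvc jwviv
Final line 1: zxl

Answer: zxl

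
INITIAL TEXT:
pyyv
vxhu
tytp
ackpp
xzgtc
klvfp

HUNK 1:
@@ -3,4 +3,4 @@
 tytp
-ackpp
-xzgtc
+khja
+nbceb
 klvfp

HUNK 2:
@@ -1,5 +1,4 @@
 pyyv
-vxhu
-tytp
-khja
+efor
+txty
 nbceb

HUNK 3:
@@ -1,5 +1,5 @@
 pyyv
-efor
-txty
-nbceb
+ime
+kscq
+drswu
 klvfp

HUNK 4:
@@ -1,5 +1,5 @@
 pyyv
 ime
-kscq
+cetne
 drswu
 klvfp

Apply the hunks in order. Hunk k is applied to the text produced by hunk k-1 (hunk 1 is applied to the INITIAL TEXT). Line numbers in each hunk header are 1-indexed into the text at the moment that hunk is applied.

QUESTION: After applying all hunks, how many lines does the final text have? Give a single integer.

Hunk 1: at line 3 remove [ackpp,xzgtc] add [khja,nbceb] -> 6 lines: pyyv vxhu tytp khja nbceb klvfp
Hunk 2: at line 1 remove [vxhu,tytp,khja] add [efor,txty] -> 5 lines: pyyv efor txty nbceb klvfp
Hunk 3: at line 1 remove [efor,txty,nbceb] add [ime,kscq,drswu] -> 5 lines: pyyv ime kscq drswu klvfp
Hunk 4: at line 1 remove [kscq] add [cetne] -> 5 lines: pyyv ime cetne drswu klvfp
Final line count: 5

Answer: 5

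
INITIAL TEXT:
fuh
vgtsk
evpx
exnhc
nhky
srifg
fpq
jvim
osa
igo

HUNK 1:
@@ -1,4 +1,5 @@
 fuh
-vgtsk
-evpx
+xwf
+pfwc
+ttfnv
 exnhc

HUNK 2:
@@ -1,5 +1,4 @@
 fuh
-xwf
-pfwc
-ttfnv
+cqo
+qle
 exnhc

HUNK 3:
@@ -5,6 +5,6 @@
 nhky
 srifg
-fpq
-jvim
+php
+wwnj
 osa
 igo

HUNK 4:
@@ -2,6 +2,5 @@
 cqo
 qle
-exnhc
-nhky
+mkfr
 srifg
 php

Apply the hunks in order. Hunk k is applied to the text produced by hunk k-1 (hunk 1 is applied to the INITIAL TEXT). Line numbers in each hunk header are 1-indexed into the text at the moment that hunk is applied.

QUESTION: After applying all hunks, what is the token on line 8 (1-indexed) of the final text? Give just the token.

Hunk 1: at line 1 remove [vgtsk,evpx] add [xwf,pfwc,ttfnv] -> 11 lines: fuh xwf pfwc ttfnv exnhc nhky srifg fpq jvim osa igo
Hunk 2: at line 1 remove [xwf,pfwc,ttfnv] add [cqo,qle] -> 10 lines: fuh cqo qle exnhc nhky srifg fpq jvim osa igo
Hunk 3: at line 5 remove [fpq,jvim] add [php,wwnj] -> 10 lines: fuh cqo qle exnhc nhky srifg php wwnj osa igo
Hunk 4: at line 2 remove [exnhc,nhky] add [mkfr] -> 9 lines: fuh cqo qle mkfr srifg php wwnj osa igo
Final line 8: osa

Answer: osa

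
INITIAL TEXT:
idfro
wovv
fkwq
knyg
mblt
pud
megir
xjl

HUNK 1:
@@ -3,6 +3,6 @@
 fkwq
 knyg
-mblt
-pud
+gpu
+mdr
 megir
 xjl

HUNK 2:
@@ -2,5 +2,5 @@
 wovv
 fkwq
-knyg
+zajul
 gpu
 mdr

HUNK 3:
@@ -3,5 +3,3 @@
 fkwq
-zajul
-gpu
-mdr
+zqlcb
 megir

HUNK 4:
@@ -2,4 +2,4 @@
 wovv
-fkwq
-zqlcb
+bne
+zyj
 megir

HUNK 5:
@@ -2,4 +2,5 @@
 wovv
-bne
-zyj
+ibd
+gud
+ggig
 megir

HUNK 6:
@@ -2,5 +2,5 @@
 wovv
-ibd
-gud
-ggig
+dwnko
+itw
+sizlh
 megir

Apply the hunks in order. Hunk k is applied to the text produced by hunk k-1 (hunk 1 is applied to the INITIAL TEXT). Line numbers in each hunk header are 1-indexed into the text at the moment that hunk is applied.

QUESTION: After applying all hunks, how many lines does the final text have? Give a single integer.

Answer: 7

Derivation:
Hunk 1: at line 3 remove [mblt,pud] add [gpu,mdr] -> 8 lines: idfro wovv fkwq knyg gpu mdr megir xjl
Hunk 2: at line 2 remove [knyg] add [zajul] -> 8 lines: idfro wovv fkwq zajul gpu mdr megir xjl
Hunk 3: at line 3 remove [zajul,gpu,mdr] add [zqlcb] -> 6 lines: idfro wovv fkwq zqlcb megir xjl
Hunk 4: at line 2 remove [fkwq,zqlcb] add [bne,zyj] -> 6 lines: idfro wovv bne zyj megir xjl
Hunk 5: at line 2 remove [bne,zyj] add [ibd,gud,ggig] -> 7 lines: idfro wovv ibd gud ggig megir xjl
Hunk 6: at line 2 remove [ibd,gud,ggig] add [dwnko,itw,sizlh] -> 7 lines: idfro wovv dwnko itw sizlh megir xjl
Final line count: 7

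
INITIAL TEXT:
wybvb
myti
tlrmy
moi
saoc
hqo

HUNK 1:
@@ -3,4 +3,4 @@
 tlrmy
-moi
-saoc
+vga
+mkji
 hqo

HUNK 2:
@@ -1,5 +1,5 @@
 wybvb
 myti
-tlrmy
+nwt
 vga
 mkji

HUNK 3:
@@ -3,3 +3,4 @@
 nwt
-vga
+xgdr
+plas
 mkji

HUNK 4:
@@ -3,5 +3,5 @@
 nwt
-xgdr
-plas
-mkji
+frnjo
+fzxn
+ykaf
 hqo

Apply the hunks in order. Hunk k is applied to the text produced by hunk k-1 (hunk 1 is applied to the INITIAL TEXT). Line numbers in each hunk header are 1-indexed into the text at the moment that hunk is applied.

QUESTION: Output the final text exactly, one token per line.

Hunk 1: at line 3 remove [moi,saoc] add [vga,mkji] -> 6 lines: wybvb myti tlrmy vga mkji hqo
Hunk 2: at line 1 remove [tlrmy] add [nwt] -> 6 lines: wybvb myti nwt vga mkji hqo
Hunk 3: at line 3 remove [vga] add [xgdr,plas] -> 7 lines: wybvb myti nwt xgdr plas mkji hqo
Hunk 4: at line 3 remove [xgdr,plas,mkji] add [frnjo,fzxn,ykaf] -> 7 lines: wybvb myti nwt frnjo fzxn ykaf hqo

Answer: wybvb
myti
nwt
frnjo
fzxn
ykaf
hqo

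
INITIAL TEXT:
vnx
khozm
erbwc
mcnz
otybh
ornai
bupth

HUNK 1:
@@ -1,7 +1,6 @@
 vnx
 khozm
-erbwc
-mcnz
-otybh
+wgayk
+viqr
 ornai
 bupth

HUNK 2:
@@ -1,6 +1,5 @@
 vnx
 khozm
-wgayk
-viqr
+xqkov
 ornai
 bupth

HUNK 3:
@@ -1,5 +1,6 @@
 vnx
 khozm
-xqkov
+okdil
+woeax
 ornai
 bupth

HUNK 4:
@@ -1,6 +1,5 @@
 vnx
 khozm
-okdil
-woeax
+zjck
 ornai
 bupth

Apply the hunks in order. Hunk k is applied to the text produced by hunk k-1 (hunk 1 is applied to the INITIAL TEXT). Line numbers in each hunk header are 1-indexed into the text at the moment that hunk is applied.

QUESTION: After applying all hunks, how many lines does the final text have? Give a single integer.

Answer: 5

Derivation:
Hunk 1: at line 1 remove [erbwc,mcnz,otybh] add [wgayk,viqr] -> 6 lines: vnx khozm wgayk viqr ornai bupth
Hunk 2: at line 1 remove [wgayk,viqr] add [xqkov] -> 5 lines: vnx khozm xqkov ornai bupth
Hunk 3: at line 1 remove [xqkov] add [okdil,woeax] -> 6 lines: vnx khozm okdil woeax ornai bupth
Hunk 4: at line 1 remove [okdil,woeax] add [zjck] -> 5 lines: vnx khozm zjck ornai bupth
Final line count: 5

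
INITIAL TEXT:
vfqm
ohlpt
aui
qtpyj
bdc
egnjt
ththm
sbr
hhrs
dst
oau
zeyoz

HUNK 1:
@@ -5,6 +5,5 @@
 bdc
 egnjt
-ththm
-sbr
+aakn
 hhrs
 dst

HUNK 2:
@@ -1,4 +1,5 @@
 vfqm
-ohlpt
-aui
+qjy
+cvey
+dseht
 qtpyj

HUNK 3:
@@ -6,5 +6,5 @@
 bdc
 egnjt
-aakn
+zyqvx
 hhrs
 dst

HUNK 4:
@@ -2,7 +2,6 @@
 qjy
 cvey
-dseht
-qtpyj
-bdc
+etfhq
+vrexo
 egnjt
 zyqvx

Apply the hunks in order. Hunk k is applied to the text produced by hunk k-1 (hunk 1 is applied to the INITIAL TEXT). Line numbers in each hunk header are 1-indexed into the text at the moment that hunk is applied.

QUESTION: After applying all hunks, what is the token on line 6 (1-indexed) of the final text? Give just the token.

Answer: egnjt

Derivation:
Hunk 1: at line 5 remove [ththm,sbr] add [aakn] -> 11 lines: vfqm ohlpt aui qtpyj bdc egnjt aakn hhrs dst oau zeyoz
Hunk 2: at line 1 remove [ohlpt,aui] add [qjy,cvey,dseht] -> 12 lines: vfqm qjy cvey dseht qtpyj bdc egnjt aakn hhrs dst oau zeyoz
Hunk 3: at line 6 remove [aakn] add [zyqvx] -> 12 lines: vfqm qjy cvey dseht qtpyj bdc egnjt zyqvx hhrs dst oau zeyoz
Hunk 4: at line 2 remove [dseht,qtpyj,bdc] add [etfhq,vrexo] -> 11 lines: vfqm qjy cvey etfhq vrexo egnjt zyqvx hhrs dst oau zeyoz
Final line 6: egnjt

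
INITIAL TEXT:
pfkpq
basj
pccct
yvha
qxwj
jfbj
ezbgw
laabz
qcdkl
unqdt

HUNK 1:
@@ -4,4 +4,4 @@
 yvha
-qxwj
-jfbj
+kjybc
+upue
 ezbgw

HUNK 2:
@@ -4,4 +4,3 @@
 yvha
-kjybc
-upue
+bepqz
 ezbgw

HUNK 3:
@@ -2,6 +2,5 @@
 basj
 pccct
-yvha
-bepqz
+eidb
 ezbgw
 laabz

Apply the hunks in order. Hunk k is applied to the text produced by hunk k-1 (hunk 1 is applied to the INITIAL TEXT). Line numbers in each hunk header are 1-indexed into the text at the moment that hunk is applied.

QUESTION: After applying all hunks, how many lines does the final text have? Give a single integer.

Hunk 1: at line 4 remove [qxwj,jfbj] add [kjybc,upue] -> 10 lines: pfkpq basj pccct yvha kjybc upue ezbgw laabz qcdkl unqdt
Hunk 2: at line 4 remove [kjybc,upue] add [bepqz] -> 9 lines: pfkpq basj pccct yvha bepqz ezbgw laabz qcdkl unqdt
Hunk 3: at line 2 remove [yvha,bepqz] add [eidb] -> 8 lines: pfkpq basj pccct eidb ezbgw laabz qcdkl unqdt
Final line count: 8

Answer: 8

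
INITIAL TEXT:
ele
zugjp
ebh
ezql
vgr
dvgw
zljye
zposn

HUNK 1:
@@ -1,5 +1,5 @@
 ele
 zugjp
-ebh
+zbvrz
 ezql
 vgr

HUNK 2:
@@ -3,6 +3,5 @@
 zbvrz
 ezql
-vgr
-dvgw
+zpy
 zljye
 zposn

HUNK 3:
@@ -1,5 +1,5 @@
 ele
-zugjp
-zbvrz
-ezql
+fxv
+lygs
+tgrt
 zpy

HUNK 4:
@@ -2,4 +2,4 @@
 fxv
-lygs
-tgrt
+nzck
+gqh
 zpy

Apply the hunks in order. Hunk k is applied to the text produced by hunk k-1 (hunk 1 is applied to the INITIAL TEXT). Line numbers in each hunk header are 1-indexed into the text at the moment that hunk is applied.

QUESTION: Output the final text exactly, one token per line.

Answer: ele
fxv
nzck
gqh
zpy
zljye
zposn

Derivation:
Hunk 1: at line 1 remove [ebh] add [zbvrz] -> 8 lines: ele zugjp zbvrz ezql vgr dvgw zljye zposn
Hunk 2: at line 3 remove [vgr,dvgw] add [zpy] -> 7 lines: ele zugjp zbvrz ezql zpy zljye zposn
Hunk 3: at line 1 remove [zugjp,zbvrz,ezql] add [fxv,lygs,tgrt] -> 7 lines: ele fxv lygs tgrt zpy zljye zposn
Hunk 4: at line 2 remove [lygs,tgrt] add [nzck,gqh] -> 7 lines: ele fxv nzck gqh zpy zljye zposn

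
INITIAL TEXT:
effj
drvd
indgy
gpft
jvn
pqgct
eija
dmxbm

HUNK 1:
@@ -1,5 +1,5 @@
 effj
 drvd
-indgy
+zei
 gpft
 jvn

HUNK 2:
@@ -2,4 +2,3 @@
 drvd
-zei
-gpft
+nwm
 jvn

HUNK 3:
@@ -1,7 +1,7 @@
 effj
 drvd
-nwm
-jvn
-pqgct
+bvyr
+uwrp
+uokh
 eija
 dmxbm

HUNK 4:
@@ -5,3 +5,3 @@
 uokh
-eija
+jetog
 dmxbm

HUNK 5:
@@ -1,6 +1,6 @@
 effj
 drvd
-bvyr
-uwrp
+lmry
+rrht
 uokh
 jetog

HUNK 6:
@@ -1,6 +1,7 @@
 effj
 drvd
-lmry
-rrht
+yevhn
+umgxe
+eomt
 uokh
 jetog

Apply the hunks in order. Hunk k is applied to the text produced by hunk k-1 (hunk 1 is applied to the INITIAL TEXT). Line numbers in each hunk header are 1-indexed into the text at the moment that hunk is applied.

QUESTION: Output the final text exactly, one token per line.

Answer: effj
drvd
yevhn
umgxe
eomt
uokh
jetog
dmxbm

Derivation:
Hunk 1: at line 1 remove [indgy] add [zei] -> 8 lines: effj drvd zei gpft jvn pqgct eija dmxbm
Hunk 2: at line 2 remove [zei,gpft] add [nwm] -> 7 lines: effj drvd nwm jvn pqgct eija dmxbm
Hunk 3: at line 1 remove [nwm,jvn,pqgct] add [bvyr,uwrp,uokh] -> 7 lines: effj drvd bvyr uwrp uokh eija dmxbm
Hunk 4: at line 5 remove [eija] add [jetog] -> 7 lines: effj drvd bvyr uwrp uokh jetog dmxbm
Hunk 5: at line 1 remove [bvyr,uwrp] add [lmry,rrht] -> 7 lines: effj drvd lmry rrht uokh jetog dmxbm
Hunk 6: at line 1 remove [lmry,rrht] add [yevhn,umgxe,eomt] -> 8 lines: effj drvd yevhn umgxe eomt uokh jetog dmxbm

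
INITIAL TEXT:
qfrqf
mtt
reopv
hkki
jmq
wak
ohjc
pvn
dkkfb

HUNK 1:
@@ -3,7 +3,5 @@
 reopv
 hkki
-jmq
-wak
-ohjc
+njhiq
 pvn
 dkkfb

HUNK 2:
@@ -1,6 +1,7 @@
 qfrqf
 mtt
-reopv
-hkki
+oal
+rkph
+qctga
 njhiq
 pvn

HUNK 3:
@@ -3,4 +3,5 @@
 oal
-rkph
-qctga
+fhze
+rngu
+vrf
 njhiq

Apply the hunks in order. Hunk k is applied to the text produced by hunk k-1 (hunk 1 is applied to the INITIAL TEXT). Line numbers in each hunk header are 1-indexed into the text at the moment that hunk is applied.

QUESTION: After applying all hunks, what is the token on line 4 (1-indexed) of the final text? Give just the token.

Hunk 1: at line 3 remove [jmq,wak,ohjc] add [njhiq] -> 7 lines: qfrqf mtt reopv hkki njhiq pvn dkkfb
Hunk 2: at line 1 remove [reopv,hkki] add [oal,rkph,qctga] -> 8 lines: qfrqf mtt oal rkph qctga njhiq pvn dkkfb
Hunk 3: at line 3 remove [rkph,qctga] add [fhze,rngu,vrf] -> 9 lines: qfrqf mtt oal fhze rngu vrf njhiq pvn dkkfb
Final line 4: fhze

Answer: fhze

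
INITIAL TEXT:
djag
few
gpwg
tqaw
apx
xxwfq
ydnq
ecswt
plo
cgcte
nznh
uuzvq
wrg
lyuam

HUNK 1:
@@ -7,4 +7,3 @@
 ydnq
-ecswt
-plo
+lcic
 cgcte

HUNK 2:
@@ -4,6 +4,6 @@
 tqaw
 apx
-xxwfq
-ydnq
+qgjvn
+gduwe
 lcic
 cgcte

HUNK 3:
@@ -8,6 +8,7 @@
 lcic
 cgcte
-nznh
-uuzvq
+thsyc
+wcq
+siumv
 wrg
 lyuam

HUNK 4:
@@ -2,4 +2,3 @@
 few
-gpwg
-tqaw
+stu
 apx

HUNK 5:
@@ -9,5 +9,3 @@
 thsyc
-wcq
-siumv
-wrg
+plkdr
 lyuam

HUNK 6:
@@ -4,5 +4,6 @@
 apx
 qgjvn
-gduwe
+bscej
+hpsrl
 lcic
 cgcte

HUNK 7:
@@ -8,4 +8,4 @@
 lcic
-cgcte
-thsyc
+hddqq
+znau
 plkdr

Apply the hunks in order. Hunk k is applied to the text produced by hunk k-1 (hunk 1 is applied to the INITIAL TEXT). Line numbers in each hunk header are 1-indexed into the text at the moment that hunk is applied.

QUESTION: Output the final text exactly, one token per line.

Answer: djag
few
stu
apx
qgjvn
bscej
hpsrl
lcic
hddqq
znau
plkdr
lyuam

Derivation:
Hunk 1: at line 7 remove [ecswt,plo] add [lcic] -> 13 lines: djag few gpwg tqaw apx xxwfq ydnq lcic cgcte nznh uuzvq wrg lyuam
Hunk 2: at line 4 remove [xxwfq,ydnq] add [qgjvn,gduwe] -> 13 lines: djag few gpwg tqaw apx qgjvn gduwe lcic cgcte nznh uuzvq wrg lyuam
Hunk 3: at line 8 remove [nznh,uuzvq] add [thsyc,wcq,siumv] -> 14 lines: djag few gpwg tqaw apx qgjvn gduwe lcic cgcte thsyc wcq siumv wrg lyuam
Hunk 4: at line 2 remove [gpwg,tqaw] add [stu] -> 13 lines: djag few stu apx qgjvn gduwe lcic cgcte thsyc wcq siumv wrg lyuam
Hunk 5: at line 9 remove [wcq,siumv,wrg] add [plkdr] -> 11 lines: djag few stu apx qgjvn gduwe lcic cgcte thsyc plkdr lyuam
Hunk 6: at line 4 remove [gduwe] add [bscej,hpsrl] -> 12 lines: djag few stu apx qgjvn bscej hpsrl lcic cgcte thsyc plkdr lyuam
Hunk 7: at line 8 remove [cgcte,thsyc] add [hddqq,znau] -> 12 lines: djag few stu apx qgjvn bscej hpsrl lcic hddqq znau plkdr lyuam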